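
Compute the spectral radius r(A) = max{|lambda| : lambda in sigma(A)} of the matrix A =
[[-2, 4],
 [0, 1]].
r(A) = 2

The eigenvalues of A are the roots of its characteristic polynomial. With M = A (coefficients from the trace and determinant):
  p(λ) = det(λ I - M) = λ^2 + λ - 2.
For λ^2 + λ - 2 the discriminant is 9. It is a perfect square (3^2), so the roots are rational: λ = (-1 ± 3)/2 = 1, -2.
Thus the eigenvalues (to 4 decimals) are 1 (modulus 1); -2 (modulus 2). The spectral radius is the largest modulus: r(A) = 2. (Cross-check: r(A) ≤ ||A||_2 ≈ 4.5616; equality holds whenever A is normal, though it can also hold for some non-normal A.)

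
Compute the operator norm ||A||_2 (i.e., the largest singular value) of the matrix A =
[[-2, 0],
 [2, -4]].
||A||_2 = sqrt((24 + sqrt(320))/2) ≈ 4.5765 (= sqrt(largest eigenvalue of A^T A))

||A||_2 = sigma_max(A) = sqrt(lambda_max(A^T A)). Form the symmetric matrix M = A^T A =
[[8, -8],
 [-8, 16]].
Its characteristic polynomial (trace, determinant of M give the coefficients) is
  p(λ) = det(λ I - M) = λ^2 - 24λ + 64.
For λ^2 - 24λ + 64 the discriminant is 320. It is nonnegative but not a perfect square, so the roots are real and irrational: λ = (24 ± sqrt(320))/2 ≈ 20.9443, 3.0557.
So the eigenvalues of A^T A are ≈ 3.0557, 20.9443 (all ≥ 0, as they must be for A^T A). The largest is λ_max = (24 + sqrt(320))/2 ≈ 20.9443, hence ||A||_2 = sqrt(λ_max) = sqrt((24 + sqrt(320))/2) ≈ 4.5765.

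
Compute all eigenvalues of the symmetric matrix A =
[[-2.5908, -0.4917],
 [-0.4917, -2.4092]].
sigma(A) ≈ {-3, -2}

A is real symmetric, so its spectrum consists of real eigenvalues. Expanding the characteristic polynomial of the displayed matrix gives
  det(λ I - A) = p(λ) = λ^2 + (5)λ + (6).
Solving p(λ) = 0 yields eigenvalues ≈ -3, -2. (A is shown rounded to 4 decimals, so these recover the underlying integer eigenvalues to within that precision.)
Verification: the trace of A = -5 equals the sum of eigenvalues -5, and det(A) ≈ 6.0000 matches the eigenvalue product 6.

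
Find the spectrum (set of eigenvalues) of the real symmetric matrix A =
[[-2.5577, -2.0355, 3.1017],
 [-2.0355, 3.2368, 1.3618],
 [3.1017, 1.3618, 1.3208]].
sigma(A) ≈ {-5, 3, 4}

A is real symmetric, so its spectrum consists of real eigenvalues. Expanding the characteristic polynomial of the displayed matrix gives
  det(λ I - A) = p(λ) = λ^3 + (-2)λ^2 + (-23)λ + (60).
Solving p(λ) = 0 yields eigenvalues ≈ -5, 3, 4. (A is shown rounded to 4 decimals, so these recover the underlying integer eigenvalues to within that precision.)
Verification: the trace of A = 2 equals the sum of eigenvalues 2, and det(A) ≈ -59.9990 matches the eigenvalue product -60.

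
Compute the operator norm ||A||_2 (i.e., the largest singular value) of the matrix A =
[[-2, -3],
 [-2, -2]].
||A||_2 = sqrt((21 + sqrt(425))/2) ≈ 4.5616 (= sqrt(largest eigenvalue of A^T A))

||A||_2 = sigma_max(A) = sqrt(lambda_max(A^T A)). Form the symmetric matrix M = A^T A =
[[8, 10],
 [10, 13]].
Its characteristic polynomial (trace, determinant of M give the coefficients) is
  p(λ) = det(λ I - M) = λ^2 - 21λ + 4.
For λ^2 - 21λ + 4 the discriminant is 425. It is nonnegative but not a perfect square, so the roots are real and irrational: λ = (21 ± sqrt(425))/2 ≈ 20.8078, 0.1922.
So the eigenvalues of A^T A are ≈ 0.1922, 20.8078 (all ≥ 0, as they must be for A^T A). The largest is λ_max = (21 + sqrt(425))/2 ≈ 20.8078, hence ||A||_2 = sqrt(λ_max) = sqrt((21 + sqrt(425))/2) ≈ 4.5616.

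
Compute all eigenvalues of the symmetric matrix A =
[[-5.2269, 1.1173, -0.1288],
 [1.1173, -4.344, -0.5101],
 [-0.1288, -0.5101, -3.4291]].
sigma(A) ≈ {-6, -4, -3}

A is real symmetric, so its spectrum consists of real eigenvalues. Expanding the characteristic polynomial of the displayed matrix gives
  det(λ I - A) = p(λ) = λ^3 + (13)λ^2 + (54)λ + (72).
Solving p(λ) = 0 yields eigenvalues ≈ -6, -4, -3. (A is shown rounded to 4 decimals, so these recover the underlying integer eigenvalues to within that precision.)
Verification: the trace of A = -13 equals the sum of eigenvalues -13, and det(A) ≈ -72.0003 matches the eigenvalue product -72.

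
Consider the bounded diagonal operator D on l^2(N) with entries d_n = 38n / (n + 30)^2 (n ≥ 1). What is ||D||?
||D|| = 19/60 (attained at n = 30)

For D diagonal, ||D|| = sup_n |d_n|. Treat f(x) = 38x / (x + 30)^2 for real x > 0. By the quotient rule, f'(x) = 38(30 - x)/(x + 30)^3, which is positive for x < 30 and negative for x > 30. So f has a unique maximum at x = 30, and since 30 is a positive integer, the supremum over n ≥ 1 is attained at n = 30: d_30 = 38·30/(30 + 30)^2 = 38·30/3600 = 19/60. Hence ||D|| = 19/60.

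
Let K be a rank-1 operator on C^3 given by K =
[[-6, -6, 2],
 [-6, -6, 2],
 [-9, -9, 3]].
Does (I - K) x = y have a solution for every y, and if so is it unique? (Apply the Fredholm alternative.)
(I - K) is invertible (det(I - K) = 10 ≠ 0), so for every y in C^3 the equation (I - K) x = y has a unique solution.

K has rank 1, so it is an outer product K = u v^T: every row of K is a multiple of one row vector. Reading off the entries, u = (2, 2, 3) and v = (-3, -3, 1) (row i of K equals u_i·v^T). A rank-one matrix u v^T satisfies K u = u (v·u) and kills the (2)-dimensional subspace v^⊥, so its characteristic polynomial is lambda^2 (lambda - v·u) with v·u = tr K = -9. Hence the eigenvalues of I - K are 1 (multiplicity 2) and 1 - (-9) = 10, so det(I - K) = 10. (Direct check: I - K =
[[7, 6, -2],
 [6, 7, -2],
 [9, 9, -2]]
has determinant 10.) The finite-dimensional Fredholm alternative says: either (I - K) is invertible, or ker(I - K) ≠ {0} and then range(I - K) = ker((I - K)^*)^⊥, with dim ker(I - K) = dim ker((I - K)^*). Since det(I - K) ≠ 0, 1 is not an eigenvalue of K and ker(I - K) = {0}, so we are in the first case: for every y there is a unique x = (I - K)^(-1) y. Explicitly, by the Sherman–Morrison formula, (I - u v^T)^(-1) = I + u v^T/(1 - v·u), i.e. (I - K)^(-1) = I + K/(10).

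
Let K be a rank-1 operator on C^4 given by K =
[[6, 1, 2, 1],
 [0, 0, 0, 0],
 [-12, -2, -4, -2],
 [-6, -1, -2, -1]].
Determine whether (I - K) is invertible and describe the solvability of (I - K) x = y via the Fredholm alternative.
(I - K) is singular (det(I - K) = 0, i.e. 1 ∈ sigma(K)). (I - K) x = y is solvable iff y ⊥ ker((I - K)^*) = span{(6, 1, 2, 1)}, i.e. iff 6y_1 + y_2 + 2y_3 + y_4 = 0. When solvable, the solutions are x = y + c·(1, 0, -2, -1), c arbitrary (ker(I - K) = span{(1, 0, -2, -1)}, dimension 1).

K has rank 1, so it is an outer product K = u v^T: every row of K is a multiple of one row vector. Reading off the entries, u = (1, 0, -2, -1) and v = (6, 1, 2, 1) (row i of K equals u_i·v^T). A rank-one matrix u v^T satisfies K u = u (v·u) and kills the (3)-dimensional subspace v^⊥, so its characteristic polynomial is lambda^3 (lambda - v·u) with v·u = tr K = 1. Hence the eigenvalues of I - K are 1 (multiplicity 3) and 1 - (1) = 0, so det(I - K) = 0. (Direct check: I - K =
[[-5, -1, -2, -1],
 [0, 1, 0, 0],
 [12, 2, 5, 2],
 [6, 1, 2, 2]]
has determinant 0.) So 1 is an eigenvalue of K and (I - K) is not invertible. The finite-dimensional Fredholm alternative says: either (I - K) is invertible, or ker(I - K) ≠ {0} and then range(I - K) = ker((I - K)^*)^⊥, with dim ker(I - K) = dim ker((I - K)^*). We are in the second case, so we need both kernels. Kernel of I - K: (I - K) u = u - u (v·u) = u - u = 0, so ker(I - K) = span{u} = span{(1, 0, -2, -1)} (it is exactly 1-dimensional because rank(I - K) = 3). Kernel of the adjoint: K is real, so (I - K)^* = I - K^T = I - v u^T, and (I - v u^T) v = v - v (u·v) = 0; hence ker((I - K)^*) = span{v} = span{(6, 1, 2, 1)}. Therefore (I - K) x = y is solvable iff <y, v> = 0, i.e. iff 6y_1 + y_2 + 2y_3 + y_4 = 0. When this holds, K y = u (v·y) = 0, so (I - K) y = y and x = y is a particular solution; the full solution set is the line x = y + c·u = y + c·(1, 0, -2, -1), c ∈ C.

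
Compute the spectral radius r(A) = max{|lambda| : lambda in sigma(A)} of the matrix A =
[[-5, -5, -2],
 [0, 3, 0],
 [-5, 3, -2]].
r(A) = 7

The eigenvalues of A are the roots of its characteristic polynomial. With M = A (coefficients from the trace, the sum of principal 2x2 minors, and det A):
  p(λ) = det(λ I - M) = λ^3 + 4λ^2 - 21λ.
The constant term is 0, so λ = 0 is a root. Dividing out λ leaves p(λ) = λ(λ^2 + 4λ - 21). For λ^2 + 4λ - 21 the discriminant is 100. It is a perfect square (10^2), so the roots are rational: λ = (-4 ± 10)/2 = 3, -7.
Thus the eigenvalues (to 4 decimals) are 3 (modulus 3); -7 (modulus 7); 0 (modulus 0). The spectral radius is the largest modulus: r(A) = 7. (Cross-check: r(A) ≤ ||A||_2 ≈ 7.9765; equality holds whenever A is normal, though it can also hold for some non-normal A.)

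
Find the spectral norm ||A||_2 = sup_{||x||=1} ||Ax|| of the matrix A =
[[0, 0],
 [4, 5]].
||A||_2 = sqrt(41) ≈ 6.4031 (= sqrt(largest eigenvalue of A^T A))

||A||_2 = sigma_max(A) = sqrt(lambda_max(A^T A)). Form the symmetric matrix M = A^T A =
[[16, 20],
 [20, 25]].
Its characteristic polynomial (trace, determinant of M give the coefficients) is
  p(λ) = det(λ I - M) = λ^2 - 41λ.
For λ^2 - 41λ the discriminant is 1681. It is a perfect square (41^2), so the roots are rational: λ = (41 ± 41)/2 = 41, 0.
So the eigenvalues of A^T A are ≈ 0, 41 (all ≥ 0, as they must be for A^T A). The largest is λ_max = 41, hence ||A||_2 = sqrt(λ_max) = sqrt(41) ≈ 6.4031.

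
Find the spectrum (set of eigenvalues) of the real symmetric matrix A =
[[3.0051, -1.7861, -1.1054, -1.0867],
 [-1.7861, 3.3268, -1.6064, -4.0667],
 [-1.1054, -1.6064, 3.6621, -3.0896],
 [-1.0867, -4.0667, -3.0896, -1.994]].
sigma(A) ≈ {-6, 3, 5, 6}

A is real symmetric, so its spectrum consists of real eigenvalues. Expanding the characteristic polynomial of the displayed matrix gives
  det(λ I - A) = p(λ) = λ^4 + (-8)λ^3 + (-21)λ^2 + (287.9969)λ + (-539.9904).
Solving p(λ) = 0 yields eigenvalues ≈ -6, 3, 5, 6. (A is shown rounded to 4 decimals, so these recover the underlying integer eigenvalues to within that precision.)
Verification: the trace of A = 8 equals the sum of eigenvalues 8, and det(A) ≈ -539.9904 matches the eigenvalue product -540.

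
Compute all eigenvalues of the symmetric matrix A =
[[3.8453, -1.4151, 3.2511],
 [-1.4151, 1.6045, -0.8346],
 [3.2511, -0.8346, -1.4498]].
sigma(A) ≈ {-3, 1, 6}

A is real symmetric, so its spectrum consists of real eigenvalues. Expanding the characteristic polynomial of the displayed matrix gives
  det(λ I - A) = p(λ) = λ^3 + (-4)λ^2 + (-15)λ + (18).
Solving p(λ) = 0 yields eigenvalues ≈ -3, 1, 6. (A is shown rounded to 4 decimals, so these recover the underlying integer eigenvalues to within that precision.)
Verification: the trace of A = 4 equals the sum of eigenvalues 4, and det(A) ≈ -17.9998 matches the eigenvalue product -18.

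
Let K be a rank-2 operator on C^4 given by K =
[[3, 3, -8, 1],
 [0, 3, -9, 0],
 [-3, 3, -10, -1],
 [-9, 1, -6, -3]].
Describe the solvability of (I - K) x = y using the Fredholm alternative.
(I - K) is invertible (det(I - K) = -25 ≠ 0), so for every y in C^4 the equation (I - K) x = y has a unique solution.

K has rank 2 and factors as K = U V^T = u1 v1^T + u2 v2^T with u1 = (-3, -3, -3, -1), v1 = (0, -1, 3, 0), u2 = (1, 0, -1, -3), v2 = (3, 0, 1, 1) (multiplying out reproduces the displayed K). The nonzero eigenvalues of U V^T coincide with those of the 2 x 2 matrix G = V^T U = [[v1·u1, v1·u2], [v2·u1, v2·u2]] = [[-6, -3], [-13, -1]], and by the Sylvester determinant identity det(I_4 - U V^T) = det(I_2 - V^T U) = det([[7, 3], [13, 2]]) = (7)(2) - (3)(13) = -25. (Direct check: I - K =
[[-2, -3, 8, -1],
 [0, -2, 9, 0],
 [3, -3, 11, 1],
 [9, -1, 6, 4]]
has determinant -25.) The finite-dimensional Fredholm alternative says: either (I - K) is invertible, or ker(I - K) ≠ {0} and then range(I - K) = ker((I - K)^*)^⊥, with dim ker(I - K) = dim ker((I - K)^*). Since det(I - K) ≠ 0, 1 is not an eigenvalue of K and ker(I - K) = {0}, so we are in the first case: for every y there is a unique x = (I - K)^(-1) y. (Explicitly, by the Woodbury identity, (I - U V^T)^(-1) = I + U (I_2 - G)^(-1) V^T.)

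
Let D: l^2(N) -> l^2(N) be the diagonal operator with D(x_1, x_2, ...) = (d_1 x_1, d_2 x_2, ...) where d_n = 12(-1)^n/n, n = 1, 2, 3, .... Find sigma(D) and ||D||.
sigma(D) = {12(-1)^n/n : n ≥ 1} ∪ {0}; ||D|| = 12

A bounded diagonal operator on l^2 with diagonal entries d_n has spectrum equal to the closure of {d_n : n ≥ 1}: every d_n is an eigenvalue (with eigenvector e_n), so {d_n} ⊂ sigma(D); the spectrum is closed, so its closure is too; and for lambda not in the closure, (D - lambda I) has bounded inverse (the diagonal entries 1/(d_n - lambda) are bounded). For our sequence d_n = 12(-1)^n/n, n = 1, 2, 3, ...:
  - {d_n} = {12(-1)^n/n : n ≥ 1}; the only limit point is 0
  - closure = {12(-1)^n/n : n ≥ 1} ∪ {0}
For the norm: a diagonal operator has ||D|| = sup_n |d_n|. Here |d_n| = 12/n is decreasing, so sup_n |d_n| = |d_1| = 12. So ||D|| = 12.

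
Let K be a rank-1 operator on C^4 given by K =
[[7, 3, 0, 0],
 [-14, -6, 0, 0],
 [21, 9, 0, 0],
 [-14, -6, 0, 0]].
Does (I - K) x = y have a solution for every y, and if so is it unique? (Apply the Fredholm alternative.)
(I - K) is singular (det(I - K) = 0, i.e. 1 ∈ sigma(K)). (I - K) x = y is solvable iff y ⊥ ker((I - K)^*) = span{(7, 3, 0, 0)}, i.e. iff 7y_1 + 3y_2 = 0. When solvable, the solutions are x = y + c·(1, -2, 3, -2), c arbitrary (ker(I - K) = span{(1, -2, 3, -2)}, dimension 1).

K has rank 1, so it is an outer product K = u v^T: every row of K is a multiple of one row vector. Reading off the entries, u = (1, -2, 3, -2) and v = (7, 3, 0, 0) (row i of K equals u_i·v^T). A rank-one matrix u v^T satisfies K u = u (v·u) and kills the (3)-dimensional subspace v^⊥, so its characteristic polynomial is lambda^3 (lambda - v·u) with v·u = tr K = 1. Hence the eigenvalues of I - K are 1 (multiplicity 3) and 1 - (1) = 0, so det(I - K) = 0. (Direct check: I - K =
[[-6, -3, 0, 0],
 [14, 7, 0, 0],
 [-21, -9, 1, 0],
 [14, 6, 0, 1]]
has determinant 0.) So 1 is an eigenvalue of K and (I - K) is not invertible. The finite-dimensional Fredholm alternative says: either (I - K) is invertible, or ker(I - K) ≠ {0} and then range(I - K) = ker((I - K)^*)^⊥, with dim ker(I - K) = dim ker((I - K)^*). We are in the second case, so we need both kernels. Kernel of I - K: (I - K) u = u - u (v·u) = u - u = 0, so ker(I - K) = span{u} = span{(1, -2, 3, -2)} (it is exactly 1-dimensional because rank(I - K) = 3). Kernel of the adjoint: K is real, so (I - K)^* = I - K^T = I - v u^T, and (I - v u^T) v = v - v (u·v) = 0; hence ker((I - K)^*) = span{v} = span{(7, 3, 0, 0)}. Therefore (I - K) x = y is solvable iff <y, v> = 0, i.e. iff 7y_1 + 3y_2 = 0. When this holds, K y = u (v·y) = 0, so (I - K) y = y and x = y is a particular solution; the full solution set is the line x = y + c·u = y + c·(1, -2, 3, -2), c ∈ C.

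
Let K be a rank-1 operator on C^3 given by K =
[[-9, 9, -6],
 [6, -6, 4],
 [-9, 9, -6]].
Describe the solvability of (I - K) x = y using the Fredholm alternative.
(I - K) is invertible (det(I - K) = 22 ≠ 0), so for every y in C^3 the equation (I - K) x = y has a unique solution.

K has rank 1, so it is an outer product K = u v^T: every row of K is a multiple of one row vector. Reading off the entries, u = (-3, 2, -3) and v = (3, -3, 2) (row i of K equals u_i·v^T). A rank-one matrix u v^T satisfies K u = u (v·u) and kills the (2)-dimensional subspace v^⊥, so its characteristic polynomial is lambda^2 (lambda - v·u) with v·u = tr K = -21. Hence the eigenvalues of I - K are 1 (multiplicity 2) and 1 - (-21) = 22, so det(I - K) = 22. (Direct check: I - K =
[[10, -9, 6],
 [-6, 7, -4],
 [9, -9, 7]]
has determinant 22.) The finite-dimensional Fredholm alternative says: either (I - K) is invertible, or ker(I - K) ≠ {0} and then range(I - K) = ker((I - K)^*)^⊥, with dim ker(I - K) = dim ker((I - K)^*). Since det(I - K) ≠ 0, 1 is not an eigenvalue of K and ker(I - K) = {0}, so we are in the first case: for every y there is a unique x = (I - K)^(-1) y. Explicitly, by the Sherman–Morrison formula, (I - u v^T)^(-1) = I + u v^T/(1 - v·u), i.e. (I - K)^(-1) = I + K/(22).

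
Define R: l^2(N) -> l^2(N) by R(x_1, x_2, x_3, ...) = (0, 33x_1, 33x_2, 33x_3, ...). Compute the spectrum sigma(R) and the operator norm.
sigma(R) = closed disk {z in C : |z| ≤ 33}; ||R|| = 33

Note R = 33·U where U is the unit right shift (U x)_k = x_{k-1} (with x_0 := 0); so ||R|| = 33||U|| and sigma(R) = 33·sigma(U). ||R x||^2 = sum_{k≥1} |33x_k|^2 = 1089||x||^2, so ||R|| = 33 and sigma(R) ⊂ {|z| ≤ 33}. For any |lambda| < 33, the equation (R - lambda I) x = 0 forces x_1 = 0, then 33x_k = lambda x_{k+1} ⇒ x = 0, so R has no eigenvalues. But (R - lambda I) is not surjective for |lambda| < 33: solving (R - lambda I) x = e_1 would require x_n proportional to (lambda/33)^(-n), which is not in l^2. So every |lambda| < 33 lies in the residual spectrum. The boundary |lambda| = 33 is in the approximate point spectrum (the spectrum is closed). Hence sigma(R) is the closed disk of radius 33.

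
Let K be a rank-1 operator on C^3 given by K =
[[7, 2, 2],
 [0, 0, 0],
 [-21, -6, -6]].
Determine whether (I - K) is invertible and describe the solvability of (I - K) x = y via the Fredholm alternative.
(I - K) is singular (det(I - K) = 0, i.e. 1 ∈ sigma(K)). (I - K) x = y is solvable iff y ⊥ ker((I - K)^*) = span{(7, 2, 2)}, i.e. iff 7y_1 + 2y_2 + 2y_3 = 0. When solvable, the solutions are x = y + c·(1, 0, -3), c arbitrary (ker(I - K) = span{(1, 0, -3)}, dimension 1).

K has rank 1, so it is an outer product K = u v^T: every row of K is a multiple of one row vector. Reading off the entries, u = (1, 0, -3) and v = (7, 2, 2) (row i of K equals u_i·v^T). A rank-one matrix u v^T satisfies K u = u (v·u) and kills the (2)-dimensional subspace v^⊥, so its characteristic polynomial is lambda^2 (lambda - v·u) with v·u = tr K = 1. Hence the eigenvalues of I - K are 1 (multiplicity 2) and 1 - (1) = 0, so det(I - K) = 0. (Direct check: I - K =
[[-6, -2, -2],
 [0, 1, 0],
 [21, 6, 7]]
has determinant 0.) So 1 is an eigenvalue of K and (I - K) is not invertible. The finite-dimensional Fredholm alternative says: either (I - K) is invertible, or ker(I - K) ≠ {0} and then range(I - K) = ker((I - K)^*)^⊥, with dim ker(I - K) = dim ker((I - K)^*). We are in the second case, so we need both kernels. Kernel of I - K: (I - K) u = u - u (v·u) = u - u = 0, so ker(I - K) = span{u} = span{(1, 0, -3)} (it is exactly 1-dimensional because rank(I - K) = 2). Kernel of the adjoint: K is real, so (I - K)^* = I - K^T = I - v u^T, and (I - v u^T) v = v - v (u·v) = 0; hence ker((I - K)^*) = span{v} = span{(7, 2, 2)}. Therefore (I - K) x = y is solvable iff <y, v> = 0, i.e. iff 7y_1 + 2y_2 + 2y_3 = 0. When this holds, K y = u (v·y) = 0, so (I - K) y = y and x = y is a particular solution; the full solution set is the line x = y + c·u = y + c·(1, 0, -3), c ∈ C.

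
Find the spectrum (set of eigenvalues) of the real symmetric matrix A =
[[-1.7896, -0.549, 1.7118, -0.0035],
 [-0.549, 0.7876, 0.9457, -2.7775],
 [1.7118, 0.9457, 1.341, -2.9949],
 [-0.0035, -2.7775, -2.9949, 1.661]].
sigma(A) ≈ {-3, -2, 1, 6}

A is real symmetric, so its spectrum consists of real eigenvalues. Expanding the characteristic polynomial of the displayed matrix gives
  det(λ I - A) = p(λ) = λ^4 + (-2)λ^3 + (-23)λ^2 + (-12.0011)λ + (35.9986).
Solving p(λ) = 0 yields eigenvalues ≈ -3, -2, 1, 6. (A is shown rounded to 4 decimals, so these recover the underlying integer eigenvalues to within that precision.)
Verification: the trace of A = 2 equals the sum of eigenvalues 2, and det(A) ≈ 35.9986 matches the eigenvalue product 36.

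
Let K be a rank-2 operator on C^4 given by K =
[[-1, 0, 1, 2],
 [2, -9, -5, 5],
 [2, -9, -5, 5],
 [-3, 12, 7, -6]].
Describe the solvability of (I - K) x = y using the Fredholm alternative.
(I - K) is invertible (det(I - K) = 35 ≠ 0), so for every y in C^4 the equation (I - K) x = y has a unique solution.

K has rank 2 and factors as K = U V^T = u1 v1^T + u2 v2^T with u1 = (-1, 2, 2, -3), v1 = (1, -3, -2, 1), u2 = (-1, -1, -1, 1), v2 = (0, 3, 1, -3) (multiplying out reproduces the displayed K). The nonzero eigenvalues of U V^T coincide with those of the 2 x 2 matrix G = V^T U = [[v1·u1, v1·u2], [v2·u1, v2·u2]] = [[-14, 5], [17, -7]], and by the Sylvester determinant identity det(I_4 - U V^T) = det(I_2 - V^T U) = det([[15, -5], [-17, 8]]) = (15)(8) - (-5)(-17) = 35. (Direct check: I - K =
[[2, 0, -1, -2],
 [-2, 10, 5, -5],
 [-2, 9, 6, -5],
 [3, -12, -7, 7]]
has determinant 35.) The finite-dimensional Fredholm alternative says: either (I - K) is invertible, or ker(I - K) ≠ {0} and then range(I - K) = ker((I - K)^*)^⊥, with dim ker(I - K) = dim ker((I - K)^*). Since det(I - K) ≠ 0, 1 is not an eigenvalue of K and ker(I - K) = {0}, so we are in the first case: for every y there is a unique x = (I - K)^(-1) y. (Explicitly, by the Woodbury identity, (I - U V^T)^(-1) = I + U (I_2 - G)^(-1) V^T.)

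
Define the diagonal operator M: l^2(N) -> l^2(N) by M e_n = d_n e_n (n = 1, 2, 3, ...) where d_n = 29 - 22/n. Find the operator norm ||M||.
||M|| = 29

For a diagonal operator on l^2 with entries d_n, ||M|| = sup_n |d_n|. Here d_1 = 7, d_2 = 18, ..., and d_n = 29 - 22/n increases monotonically toward 29. All terms lie in [7, 29), so |d_n| = d_n and the supremum is the limit 29, which is not attained by any individual d_n. Hence ||M|| = 29.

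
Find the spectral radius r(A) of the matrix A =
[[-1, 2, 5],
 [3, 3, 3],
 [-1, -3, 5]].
r(A) ≈ 6.1265

The eigenvalues of A are the roots of its characteristic polynomial. With M = A (coefficients from the trace, the sum of principal 2x2 minors, and det A):
  p(λ) = det(λ I - M) = λ^3 - 7λ^2 + 15λ + 90.
No integer candidate from the rational root theorem (±divisors of 90) is a root, so the roots are irrational. The cubic discriminant is Δ = -267795 < 0, so there is one real root and a complex-conjugate pair. p(-3) = -45 and p(-2) = 24 have opposite signs, so a root lies in (-3, -2); Newton's method refines it to λ ≈ -2.3978. Dividing out (λ - (-2.3978)) leaves approximately λ^2 - 9.3978λ + 37.5342. For λ^2 - 9.3978λ + 37.5342 the discriminant is -61.8179. It is negative, so the remaining roots are the complex-conjugate pair λ ≈ 4.6989 ± 3.9312i. Their product equals the constant term, so |λ|^2 ≈ 37.5342 and |λ| ≈ 6.1265.
Thus the eigenvalues (to 4 decimals) are -2.3978 (modulus 2.3978); 4.6989 ± 3.9312i (modulus 6.1265). The spectral radius is the largest modulus: r(A) ≈ 6.1265. (Cross-check: r(A) ≤ ||A||_2 ≈ 7.7089; equality holds whenever A is normal, though it can also hold for some non-normal A.)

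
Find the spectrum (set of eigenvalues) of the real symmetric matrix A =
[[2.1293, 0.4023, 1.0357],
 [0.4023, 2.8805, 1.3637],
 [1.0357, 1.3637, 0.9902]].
sigma(A) ≈ {0, 2, 4}

A is real symmetric, so its spectrum consists of real eigenvalues. Expanding the characteristic polynomial of the displayed matrix gives
  det(λ I - A) = p(λ) = λ^3 + (-6)λ^2 + (8)λ + (0).
Solving p(λ) = 0 yields eigenvalues ≈ 0, 2, 4. (A is shown rounded to 4 decimals, so these recover the underlying integer eigenvalues to within that precision.)
Verification: the trace of A = 6 equals the sum of eigenvalues 6, and det(A) ≈ -0.0002 matches the eigenvalue product 0.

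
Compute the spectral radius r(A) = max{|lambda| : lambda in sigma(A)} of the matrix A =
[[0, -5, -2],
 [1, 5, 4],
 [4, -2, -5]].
r(A) ≈ 4.2744

The eigenvalues of A are the roots of its characteristic polynomial. With M = A (coefficients from the trace, the sum of principal 2x2 minors, and det A):
  p(λ) = det(λ I - M) = λ^3 - 4λ + 61.
No integer candidate from the rational root theorem (±divisors of 61) is a root, so the roots are irrational. The cubic discriminant is Δ = -100211 < 0, so there is one real root and a complex-conjugate pair. p(-5) = -44 and p(-4) = 13 have opposite signs, so a root lies in (-5, -4); Newton's method refines it to λ ≈ -4.2744. Dividing out (λ - (-4.2744)) leaves approximately λ^2 - 4.2744λ + 14.2709. For λ^2 - 4.2744λ + 14.2709 the discriminant is -38.8126. It is negative, so the remaining roots are the complex-conjugate pair λ ≈ 2.1372 ± 3.115i. Their product equals the constant term, so |λ|^2 ≈ 14.2709 and |λ| ≈ 3.7777.
Thus the eigenvalues (to 4 decimals) are -4.2744 (modulus 4.2744); 2.1372 ± 3.115i (modulus 3.7777). The spectral radius is the largest modulus: r(A) ≈ 4.2744. (Cross-check: r(A) ≤ ||A||_2 ≈ 9.592; equality holds whenever A is normal, though it can also hold for some non-normal A.)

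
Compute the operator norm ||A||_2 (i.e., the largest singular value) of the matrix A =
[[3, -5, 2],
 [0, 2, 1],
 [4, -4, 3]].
||A||_2 ≈ 8.8694 (= sqrt(largest eigenvalue of A^T A))

||A||_2 = sigma_max(A) = sqrt(lambda_max(A^T A)). Form the symmetric matrix M = A^T A =
[[25, -31, 18],
 [-31, 45, -20],
 [18, -20, 14]].
Its characteristic polynomial (trace, sum of principal 2x2 minors, determinant of M give the coefficients) is
  p(λ) = det(λ I - M) = λ^3 - 84λ^2 + 420λ - 36.
No integer candidate from the rational root theorem (±divisors of 36) is a root, so the roots are irrational. The cubic discriminant is Δ = 885803472 > 0, so there are three distinct real roots. p(0) = -36 and p(1) = 301 have opposite signs, so a root lies in (0, 1); Newton's method refines it to λ ≈ 0.0872. p(5) = 89 and p(6) = -324 have opposite signs, so a root lies in (5, 6); Newton's method refines it to λ ≈ 5.2459. p(78) = -3780 and p(79) = 1939 have opposite signs, so a root lies in (78, 79); Newton's method refines it to λ ≈ 78.6668. Check (Vieta): the three roots sum to 84, matching tr M = 84.
So the eigenvalues of A^T A are ≈ 0.0872, 5.2459, 78.6668 (all ≥ 0, as they must be for A^T A). The largest is λ_max ≈ 78.6668, hence ||A||_2 = sqrt(λ_max) ≈ 8.8694.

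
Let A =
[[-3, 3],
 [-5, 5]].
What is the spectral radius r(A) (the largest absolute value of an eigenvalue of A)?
r(A) = 2

The eigenvalues of A are the roots of its characteristic polynomial. With M = A (coefficients from the trace and determinant):
  p(λ) = det(λ I - M) = λ^2 - 2λ.
For λ^2 - 2λ the discriminant is 4. It is a perfect square (2^2), so the roots are rational: λ = (2 ± 2)/2 = 2, 0.
Thus the eigenvalues (to 4 decimals) are 2 (modulus 2); 0 (modulus 0). The spectral radius is the largest modulus: r(A) = 2. (Cross-check: r(A) ≤ ||A||_2 ≈ 8.2462; equality holds whenever A is normal, though it can also hold for some non-normal A.)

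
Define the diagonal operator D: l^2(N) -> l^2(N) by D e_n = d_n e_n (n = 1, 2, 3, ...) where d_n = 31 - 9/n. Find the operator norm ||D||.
||D|| = 31

For a diagonal operator on l^2 with entries d_n, ||D|| = sup_n |d_n|. Here d_1 = 22, d_2 = 53/2, ..., and d_n = 31 - 9/n increases monotonically toward 31. All terms lie in [22, 31), so |d_n| = d_n and the supremum is the limit 31, which is not attained by any individual d_n. Hence ||D|| = 31.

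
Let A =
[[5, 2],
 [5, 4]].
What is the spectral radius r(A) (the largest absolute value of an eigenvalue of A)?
r(A) = (9 + sqrt(41))/2 ≈ 7.7016

The eigenvalues of A are the roots of its characteristic polynomial. With M = A (coefficients from the trace and determinant):
  p(λ) = det(λ I - M) = λ^2 - 9λ + 10.
For λ^2 - 9λ + 10 the discriminant is 41. It is nonnegative but not a perfect square, so the roots are real and irrational: λ = (9 ± sqrt(41))/2 ≈ 7.7016, 1.2984.
Thus the eigenvalues (to 4 decimals) are 7.7016 (modulus 7.7016); 1.2984 (modulus 1.2984). The spectral radius is the largest modulus: r(A) = (9 + sqrt(41))/2 ≈ 7.7016. (Cross-check: r(A) ≤ ||A||_2 ≈ 8.279; equality holds whenever A is normal, though it can also hold for some non-normal A.)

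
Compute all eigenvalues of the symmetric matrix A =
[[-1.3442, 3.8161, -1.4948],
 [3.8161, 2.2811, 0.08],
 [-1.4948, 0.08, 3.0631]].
sigma(A) ≈ {-4, 3, 5}

A is real symmetric, so its spectrum consists of real eigenvalues. Expanding the characteristic polynomial of the displayed matrix gives
  det(λ I - A) = p(λ) = λ^3 + (-4)λ^2 + (-17)λ + (60).
Solving p(λ) = 0 yields eigenvalues ≈ -4, 3, 5. (A is shown rounded to 4 decimals, so these recover the underlying integer eigenvalues to within that precision.)
Verification: the trace of A = 4 equals the sum of eigenvalues 4, and det(A) ≈ -60.0000 matches the eigenvalue product -60.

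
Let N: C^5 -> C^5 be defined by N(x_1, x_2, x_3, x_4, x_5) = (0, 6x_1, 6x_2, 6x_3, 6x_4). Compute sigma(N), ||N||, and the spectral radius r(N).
sigma(N) = {0}; ||N|| = 6; r(N) = 0. (N is nilpotent with N^5 = 0.)

On C^5, N is a strictly lower-triangular matrix with 6 on the subdiagonal and zeros elsewhere, so its characteristic polynomial is lambda^5 and every eigenvalue is 0: sigma(N) = {0}. For the operator norm, N e_i = 6e_{i+1} for i = 1, ..., 4 and N e_5 = 0, so the singular values of N are 6 (with multiplicity 4) and 0; hence ||N|| = 6. The spectral radius r(N) = max|lambda| = 0. Note ||N|| > r(N) — characteristic of non-normal nilpotent operators. Indeed N^5 = 0.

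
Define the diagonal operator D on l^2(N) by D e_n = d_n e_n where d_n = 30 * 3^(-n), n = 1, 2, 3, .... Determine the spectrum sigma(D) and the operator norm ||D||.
sigma(D) = {30 * 3^(-n) : n ≥ 1} ∪ {0}; ||D|| = 10

A bounded diagonal operator on l^2 with diagonal entries d_n has spectrum equal to the closure of {d_n : n ≥ 1}: every d_n is an eigenvalue (with eigenvector e_n), so {d_n} ⊂ sigma(D); the spectrum is closed, so its closure is too; and for lambda not in the closure, (D - lambda I) has bounded inverse (the diagonal entries 1/(d_n - lambda) are bounded). For our sequence d_n = 30 * 3^(-n), n = 1, 2, 3, ...:
  - {d_n} = {30 * 3^(-n) : n ≥ 1}; the only limit point is 0
  - closure = {30 * 3^(-n) : n ≥ 1} ∪ {0}
For the norm: a diagonal operator has ||D|| = sup_n |d_n|. Here d_n = 30 * 3^(-n) is positive and decreasing, so sup_n |d_n| = d_1 = 30/3 = 10. So ||D|| = 10.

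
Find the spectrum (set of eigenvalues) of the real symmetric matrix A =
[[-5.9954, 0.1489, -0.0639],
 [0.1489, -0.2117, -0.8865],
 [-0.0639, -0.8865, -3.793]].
sigma(A) ≈ {-6, -4, 0}

A is real symmetric, so its spectrum consists of real eigenvalues. Expanding the characteristic polynomial of the displayed matrix gives
  det(λ I - A) = p(λ) = λ^3 + (10)λ^2 + (24)λ + (0).
Solving p(λ) = 0 yields eigenvalues ≈ -6, -4, 0. (A is shown rounded to 4 decimals, so these recover the underlying integer eigenvalues to within that precision.)
Verification: the trace of A = -10 equals the sum of eigenvalues -10, and det(A) ≈ -0.0007 matches the eigenvalue product 0.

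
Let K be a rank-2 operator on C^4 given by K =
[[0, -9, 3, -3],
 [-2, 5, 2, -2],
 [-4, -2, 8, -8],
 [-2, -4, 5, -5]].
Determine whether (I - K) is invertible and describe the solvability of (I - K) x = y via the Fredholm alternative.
(I - K) is invertible (det(I - K) = -8 ≠ 0), so for every y in C^4 the equation (I - K) x = y has a unique solution.

K has rank 2 and factors as K = U V^T = u1 v1^T + u2 v2^T with u1 = (0, 1, 2, 1), v1 = (-2, 2, 3, -3), u2 = (-3, 1, -2, -2), v2 = (0, 3, -1, 1) (multiplying out reproduces the displayed K). The nonzero eigenvalues of U V^T coincide with those of the 2 x 2 matrix G = V^T U = [[v1·u1, v1·u2], [v2·u1, v2·u2]] = [[5, 8], [2, 3]], and by the Sylvester determinant identity det(I_4 - U V^T) = det(I_2 - V^T U) = det([[-4, -8], [-2, -2]]) = (-4)(-2) - (-8)(-2) = -8. (Direct check: I - K =
[[1, 9, -3, 3],
 [2, -4, -2, 2],
 [4, 2, -7, 8],
 [2, 4, -5, 6]]
has determinant -8.) The finite-dimensional Fredholm alternative says: either (I - K) is invertible, or ker(I - K) ≠ {0} and then range(I - K) = ker((I - K)^*)^⊥, with dim ker(I - K) = dim ker((I - K)^*). Since det(I - K) ≠ 0, 1 is not an eigenvalue of K and ker(I - K) = {0}, so we are in the first case: for every y there is a unique x = (I - K)^(-1) y. (Explicitly, by the Woodbury identity, (I - U V^T)^(-1) = I + U (I_2 - G)^(-1) V^T.)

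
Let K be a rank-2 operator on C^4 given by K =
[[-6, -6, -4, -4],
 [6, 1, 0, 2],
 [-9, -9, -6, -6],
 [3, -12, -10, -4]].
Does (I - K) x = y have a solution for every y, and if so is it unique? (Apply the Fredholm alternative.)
(I - K) is invertible (det(I - K) = 60 ≠ 0), so for every y in C^4 the equation (I - K) x = y has a unique solution.

K has rank 2 and factors as K = U V^T = u1 v1^T + u2 v2^T with u1 = (0, -1, 0, -3), v1 = (-3, 2, 2, 0), u2 = (-2, 1, -3, -2), v2 = (3, 3, 2, 2) (multiplying out reproduces the displayed K). The nonzero eigenvalues of U V^T coincide with those of the 2 x 2 matrix G = V^T U = [[v1·u1, v1·u2], [v2·u1, v2·u2]] = [[-2, 2], [-9, -13]], and by the Sylvester determinant identity det(I_4 - U V^T) = det(I_2 - V^T U) = det([[3, -2], [9, 14]]) = (3)(14) - (-2)(9) = 60. (Direct check: I - K =
[[7, 6, 4, 4],
 [-6, 0, 0, -2],
 [9, 9, 7, 6],
 [-3, 12, 10, 5]]
has determinant 60.) The finite-dimensional Fredholm alternative says: either (I - K) is invertible, or ker(I - K) ≠ {0} and then range(I - K) = ker((I - K)^*)^⊥, with dim ker(I - K) = dim ker((I - K)^*). Since det(I - K) ≠ 0, 1 is not an eigenvalue of K and ker(I - K) = {0}, so we are in the first case: for every y there is a unique x = (I - K)^(-1) y. (Explicitly, by the Woodbury identity, (I - U V^T)^(-1) = I + U (I_2 - G)^(-1) V^T.)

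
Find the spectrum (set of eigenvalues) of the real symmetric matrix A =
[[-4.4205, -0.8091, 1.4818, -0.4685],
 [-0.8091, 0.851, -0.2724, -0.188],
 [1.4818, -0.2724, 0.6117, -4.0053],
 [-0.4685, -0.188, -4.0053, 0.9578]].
sigma(A) ≈ {-5, -3, 1, 5}

A is real symmetric, so its spectrum consists of real eigenvalues. Expanding the characteristic polynomial of the displayed matrix gives
  det(λ I - A) = p(λ) = λ^4 + (2)λ^3 + (-28)λ^2 + (-50)λ + (74.9972).
Solving p(λ) = 0 yields eigenvalues ≈ -5, -3, 1, 5. (A is shown rounded to 4 decimals, so these recover the underlying integer eigenvalues to within that precision.)
Verification: the trace of A = -2 equals the sum of eigenvalues -2, and det(A) ≈ 74.9972 matches the eigenvalue product 75.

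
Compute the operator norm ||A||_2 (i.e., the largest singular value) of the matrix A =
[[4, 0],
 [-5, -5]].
||A||_2 = sqrt((66 + sqrt(2756))/2) ≈ 7.6973 (= sqrt(largest eigenvalue of A^T A))

||A||_2 = sigma_max(A) = sqrt(lambda_max(A^T A)). Form the symmetric matrix M = A^T A =
[[41, 25],
 [25, 25]].
Its characteristic polynomial (trace, determinant of M give the coefficients) is
  p(λ) = det(λ I - M) = λ^2 - 66λ + 400.
For λ^2 - 66λ + 400 the discriminant is 2756. It is nonnegative but not a perfect square, so the roots are real and irrational: λ = (66 ± sqrt(2756))/2 ≈ 59.2488, 6.7512.
So the eigenvalues of A^T A are ≈ 6.7512, 59.2488 (all ≥ 0, as they must be for A^T A). The largest is λ_max = (66 + sqrt(2756))/2 ≈ 59.2488, hence ||A||_2 = sqrt(λ_max) = sqrt((66 + sqrt(2756))/2) ≈ 7.6973.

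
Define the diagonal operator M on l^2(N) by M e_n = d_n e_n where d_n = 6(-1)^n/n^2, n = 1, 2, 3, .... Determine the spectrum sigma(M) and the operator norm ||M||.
sigma(M) = {6(-1)^n/n^2 : n ≥ 1} ∪ {0}; ||M|| = 6

A bounded diagonal operator on l^2 with diagonal entries d_n has spectrum equal to the closure of {d_n : n ≥ 1}: every d_n is an eigenvalue (with eigenvector e_n), so {d_n} ⊂ sigma(M); the spectrum is closed, so its closure is too; and for lambda not in the closure, (M - lambda I) has bounded inverse (the diagonal entries 1/(d_n - lambda) are bounded). For our sequence d_n = 6(-1)^n/n^2, n = 1, 2, 3, ...:
  - {d_n} = {6(-1)^n/n^2 : n ≥ 1}; the only limit point is 0
  - closure = {6(-1)^n/n^2 : n ≥ 1} ∪ {0}
For the norm: a diagonal operator has ||M|| = sup_n |d_n|. Here |d_n| = 6/n^2 is decreasing, so sup_n |d_n| = |d_1| = 6. So ||M|| = 6.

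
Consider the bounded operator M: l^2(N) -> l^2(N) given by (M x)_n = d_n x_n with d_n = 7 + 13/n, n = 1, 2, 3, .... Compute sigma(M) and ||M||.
sigma(M) = {7 + 13/n : n ≥ 1} ∪ {7}; ||M|| = 20

A bounded diagonal operator on l^2 with diagonal entries d_n has spectrum equal to the closure of {d_n : n ≥ 1}: every d_n is an eigenvalue (with eigenvector e_n), so {d_n} ⊂ sigma(M); the spectrum is closed, so its closure is too; and for lambda not in the closure, (M - lambda I) has bounded inverse (the diagonal entries 1/(d_n - lambda) are bounded). For our sequence d_n = 7 + 13/n, n = 1, 2, 3, ...:
  - {d_n} = {7 + 13/n : n ≥ 1}; the only limit point is 7
  - closure = {7 + 13/n : n ≥ 1} ∪ {7}
For the norm: a diagonal operator has ||M|| = sup_n |d_n|. Here d_n = 7 + 13/n is positive and decreasing, so sup_n |d_n| = d_1 = 7 + 13 = 20. So ||M|| = 20.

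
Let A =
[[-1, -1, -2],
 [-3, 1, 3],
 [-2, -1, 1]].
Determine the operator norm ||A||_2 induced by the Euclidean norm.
||A||_2 ≈ 4.8374 (= sqrt(largest eigenvalue of A^T A))

||A||_2 = sigma_max(A) = sqrt(lambda_max(A^T A)). Form the symmetric matrix M = A^T A =
[[14, 0, -9],
 [0, 3, 4],
 [-9, 4, 14]].
Its characteristic polynomial (trace, sum of principal 2x2 minors, determinant of M give the coefficients) is
  p(λ) = det(λ I - M) = λ^3 - 31λ^2 + 183λ - 121.
No integer candidate from the rational root theorem (±divisors of 121) is a root, so the roots are irrational. The cubic discriminant is Δ = 5210624 > 0, so there are three distinct real roots. p(0) = -121 and p(1) = 32 have opposite signs, so a root lies in (0, 1); Newton's method refines it to λ ≈ 0.7555. p(6) = 77 and p(7) = -16 have opposite signs, so a root lies in (6, 7); Newton's method refines it to λ ≈ 6.8438. p(23) = -144 and p(24) = 239 have opposite signs, so a root lies in (23, 24); Newton's method refines it to λ ≈ 23.4007. Check (Vieta): the three roots sum to 31, matching tr M = 31.
So the eigenvalues of A^T A are ≈ 0.7555, 6.8438, 23.4007 (all ≥ 0, as they must be for A^T A). The largest is λ_max ≈ 23.4007, hence ||A||_2 = sqrt(λ_max) ≈ 4.8374.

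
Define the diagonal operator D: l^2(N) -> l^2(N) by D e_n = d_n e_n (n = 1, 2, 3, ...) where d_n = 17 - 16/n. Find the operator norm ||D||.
||D|| = 17

For a diagonal operator on l^2 with entries d_n, ||D|| = sup_n |d_n|. Here d_1 = 1, d_2 = 9, ..., and d_n = 17 - 16/n increases monotonically toward 17. All terms lie in [1, 17), so |d_n| = d_n and the supremum is the limit 17, which is not attained by any individual d_n. Hence ||D|| = 17.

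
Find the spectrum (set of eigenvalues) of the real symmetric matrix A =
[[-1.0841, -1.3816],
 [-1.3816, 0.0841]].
sigma(A) ≈ {-2, 1}

A is real symmetric, so its spectrum consists of real eigenvalues. Expanding the characteristic polynomial of the displayed matrix gives
  det(λ I - A) = p(λ) = λ^2 + (1)λ + (-2).
Solving p(λ) = 0 yields eigenvalues ≈ -2, 1. (A is shown rounded to 4 decimals, so these recover the underlying integer eigenvalues to within that precision.)
Verification: the trace of A = -1 equals the sum of eigenvalues -1, and det(A) ≈ -2.0000 matches the eigenvalue product -2.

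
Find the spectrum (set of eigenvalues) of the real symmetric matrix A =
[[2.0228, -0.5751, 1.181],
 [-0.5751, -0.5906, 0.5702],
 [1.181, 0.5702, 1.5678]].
sigma(A) ≈ {-1, 1, 3}

A is real symmetric, so its spectrum consists of real eigenvalues. Expanding the characteristic polynomial of the displayed matrix gives
  det(λ I - A) = p(λ) = λ^3 + (-3)λ^2 + (-1)λ + (3).
Solving p(λ) = 0 yields eigenvalues ≈ -1, 1, 3. (A is shown rounded to 4 decimals, so these recover the underlying integer eigenvalues to within that precision.)
Verification: the trace of A = 3 equals the sum of eigenvalues 3, and det(A) ≈ -3.0000 matches the eigenvalue product -3.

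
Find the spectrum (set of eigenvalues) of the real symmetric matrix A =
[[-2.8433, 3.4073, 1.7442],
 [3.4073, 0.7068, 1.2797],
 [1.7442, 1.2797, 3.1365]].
sigma(A) ≈ {-5, 1, 5}

A is real symmetric, so its spectrum consists of real eigenvalues. Expanding the characteristic polynomial of the displayed matrix gives
  det(λ I - A) = p(λ) = λ^3 + (-1)λ^2 + (-25)λ + (25).
Solving p(λ) = 0 yields eigenvalues ≈ -5, 1, 5. (A is shown rounded to 4 decimals, so these recover the underlying integer eigenvalues to within that precision.)
Verification: the trace of A = 1 equals the sum of eigenvalues 1, and det(A) ≈ -25.0005 matches the eigenvalue product -25.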